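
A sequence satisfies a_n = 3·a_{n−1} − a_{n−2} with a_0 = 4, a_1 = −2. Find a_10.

−23866

With companion matrix B = [[3, −1], [1, 0]], [a_n, a_{n−1}]ᵀ = B·[a_{n−1}, a_{n−2}]ᵀ, so [a_10, a_9]ᵀ = B^9·[a_1, a_0]ᵀ.
B^9 = [[6765, −2584], [2584, −987]], giving [a_10, a_9]ᵀ = [[−23866], [−9116]].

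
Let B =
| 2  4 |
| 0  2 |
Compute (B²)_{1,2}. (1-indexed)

16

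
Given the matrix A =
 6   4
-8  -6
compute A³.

tr A = 0 and det A = -4, so the characteristic polynomial is λ² − (0)λ + (-4) with roots -2 and 2.
Eigenvectors give P = [[1, 1], [-2, -1]] with P⁻¹ = [[-1, -1], [2, 1]], and A = P·diag(-2, 2)·P⁻¹.
Then A³ = P·diag(-8, 8)·P⁻¹ = [[-8, 8], [16, -8]] · [[-1, -1], [2, 1]] = [[24, 16], [-32, -24]].

[[24, 16], [-32, -24]]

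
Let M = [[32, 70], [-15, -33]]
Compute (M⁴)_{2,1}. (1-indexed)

tr M = -1 and det M = -6, so the characteristic polynomial is λ² − (-1)λ + (-6) with roots -3 and 2.
Eigenvectors give P = [[-2, -7], [1, 3]] with P⁻¹ = [[3, 7], [-1, -2]], and M = P·diag(-3, 2)·P⁻¹.
Then M⁴ = P·diag(81, 16)·P⁻¹ = [[-162, -112], [81, 48]] · [[3, 7], [-1, -2]] = [[-374, -910], [195, 471]].

195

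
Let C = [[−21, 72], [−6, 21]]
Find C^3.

[[−189, 648], [−54, 189]]

tr C = 0 and det C = −9, so the characteristic polynomial is λ² − (0)λ + (−9) with roots −3 and 3.
Eigenvectors give P = [[4, −3], [1, −1]] with P⁻¹ = [[1, −3], [1, −4]], and C = P·diag(−3, 3)·P⁻¹.
Then C^3 = P·diag(−27, 27)·P⁻¹ = [[−108, −81], [−27, −27]] · [[1, −3], [1, −4]] = [[−189, 648], [−54, 189]].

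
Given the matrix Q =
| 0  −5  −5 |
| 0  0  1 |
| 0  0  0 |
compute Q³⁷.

[[0, 0, 0], [0, 0, 0], [0, 0, 0]]

Q is strictly triangular, hence nilpotent: Q³ = 0, so Q³⁷ = 0.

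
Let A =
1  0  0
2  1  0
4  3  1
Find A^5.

A = I + N where N = [[0, 0, 0], [2, 0, 0], [4, 3, 0]] is strictly lower-triangular, so N^3 = 0.
(I + N)^5 = I + 5·N + 10·N^2 = [[1, 0, 0], [10, 1, 0], [80, 15, 1]].

[[1, 0, 0], [10, 1, 0], [80, 15, 1]]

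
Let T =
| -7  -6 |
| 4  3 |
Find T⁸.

[[19681, 19680], [-13120, -13119]]

tr T = -4 and det T = 3, so the characteristic polynomial is λ² − (-4)λ + (3) with roots -1 and -3.
Eigenvectors give P = [[1, -3], [-1, 2]] with P⁻¹ = [[-2, -3], [-1, -1]], and T = P·diag(-1, -3)·P⁻¹.
Then T⁸ = P·diag(1, 6561)·P⁻¹ = [[1, -19683], [-1, 13122]] · [[-2, -3], [-1, -1]] = [[19681, 19680], [-13120, -13119]].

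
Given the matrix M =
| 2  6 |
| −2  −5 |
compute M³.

tr M = −3 and det M = 2, so the characteristic polynomial is λ² − (−3)λ + (2) with roots −2 and −1.
Eigenvectors give P = [[3, −2], [−2, 1]] with P⁻¹ = [[−1, −2], [−2, −3]], and M = P·diag(−2, −1)·P⁻¹.
Then M³ = P·diag(−8, −1)·P⁻¹ = [[−24, 2], [16, −1]] · [[−1, −2], [−2, −3]] = [[20, 42], [−14, −29]].

[[20, 42], [−14, −29]]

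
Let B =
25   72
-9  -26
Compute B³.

[[73, 216], [-27, -80]]

tr B = -1 and det B = -2, so the characteristic polynomial is λ² − (-1)λ + (-2) with roots -2 and 1.
Eigenvectors give P = [[8, 3], [-3, -1]] with P⁻¹ = [[-1, -3], [3, 8]], and B = P·diag(-2, 1)·P⁻¹.
Then B³ = P·diag(-8, 1)·P⁻¹ = [[-64, 3], [24, -1]] · [[-1, -3], [3, 8]] = [[73, 216], [-27, -80]].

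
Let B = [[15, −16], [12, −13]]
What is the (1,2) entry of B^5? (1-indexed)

−976

tr B = 2 and det B = −3, so the characteristic polynomial is λ² − (2)λ + (−3) with roots 3 and −1.
Eigenvectors give P = [[4, −1], [3, −1]] with P⁻¹ = [[1, −1], [3, −4]], and B = P·diag(3, −1)·P⁻¹.
Then B^5 = P·diag(243, −1)·P⁻¹ = [[972, 1], [729, 1]] · [[1, −1], [3, −4]] = [[975, −976], [732, −733]].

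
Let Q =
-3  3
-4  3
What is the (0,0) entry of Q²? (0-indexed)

-3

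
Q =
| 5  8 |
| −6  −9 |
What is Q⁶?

tr Q = −4 and det Q = 3, so the characteristic polynomial is λ² − (−4)λ + (3) with roots −1 and −3.
Eigenvectors give P = [[4, −1], [−3, 1]] with P⁻¹ = [[1, 1], [3, 4]], and Q = P·diag(−1, −3)·P⁻¹.
Then Q⁶ = P·diag(1, 729)·P⁻¹ = [[4, −729], [−3, 729]] · [[1, 1], [3, 4]] = [[−2183, −2912], [2184, 2913]].

[[−2183, −2912], [2184, 2913]]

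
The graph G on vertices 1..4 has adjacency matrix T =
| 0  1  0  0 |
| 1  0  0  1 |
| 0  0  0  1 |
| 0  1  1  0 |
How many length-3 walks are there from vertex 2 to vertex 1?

The number of length-3 walks from vertex 2 to vertex 1 is entry (2,1) of T³, where T is the adjacency matrix.
T² = [[1, 0, 0, 1], [0, 2, 1, 0], [0, 1, 1, 0], [1, 0, 0, 2]]
T³ = [[0, 2, 1, 0], [2, 0, 0, 3], [1, 0, 0, 2], [0, 3, 2, 0]]

2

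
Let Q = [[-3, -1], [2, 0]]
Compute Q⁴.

tr Q = -3 and det Q = 2, so the characteristic polynomial is λ² − (-3)λ + (2) with roots -2 and -1.
Eigenvectors give P = [[-1, -1], [1, 2]] with P⁻¹ = [[-2, -1], [1, 1]], and Q = P·diag(-2, -1)·P⁻¹.
Then Q⁴ = P·diag(16, 1)·P⁻¹ = [[-16, -1], [16, 2]] · [[-2, -1], [1, 1]] = [[31, 15], [-30, -14]].

[[31, 15], [-30, -14]]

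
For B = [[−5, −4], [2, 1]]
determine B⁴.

[[161, 160], [−80, −79]]

tr B = −4 and det B = 3, so the characteristic polynomial is λ² − (−4)λ + (3) with roots −1 and −3.
Eigenvectors give P = [[−1, 2], [1, −1]] with P⁻¹ = [[1, 2], [1, 1]], and B = P·diag(−1, −3)·P⁻¹.
Then B⁴ = P·diag(1, 81)·P⁻¹ = [[−1, 162], [1, −81]] · [[1, 2], [1, 1]] = [[161, 160], [−80, −79]].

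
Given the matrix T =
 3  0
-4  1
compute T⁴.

T² = [[9, 0], [-16, 1]]
T³ = [[27, 0], [-52, 1]]
T⁴ = [[81, 0], [-160, 1]]

[[81, 0], [-160, 1]]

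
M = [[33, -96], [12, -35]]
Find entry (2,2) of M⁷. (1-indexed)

tr M = -2 and det M = -3, so the characteristic polynomial is λ² − (-2)λ + (-3) with roots -3 and 1.
Eigenvectors give P = [[-8, 3], [-3, 1]] with P⁻¹ = [[1, -3], [3, -8]], and M = P·diag(-3, 1)·P⁻¹.
Then M⁷ = P·diag(-2187, 1)·P⁻¹ = [[17496, 3], [6561, 1]] · [[1, -3], [3, -8]] = [[17505, -52512], [6564, -19691]].

-19691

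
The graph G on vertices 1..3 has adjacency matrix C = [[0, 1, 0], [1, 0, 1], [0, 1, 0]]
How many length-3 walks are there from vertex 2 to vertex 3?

The number of length-3 walks from vertex 2 to vertex 3 is entry (2,3) of C³, where C is the adjacency matrix.
C² = [[1, 0, 1], [0, 2, 0], [1, 0, 1]]
C³ = [[0, 2, 0], [2, 0, 2], [0, 2, 0]]

2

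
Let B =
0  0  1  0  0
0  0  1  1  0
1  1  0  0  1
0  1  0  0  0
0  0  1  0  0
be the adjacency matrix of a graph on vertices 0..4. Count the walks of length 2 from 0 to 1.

1

The number of length-2 walks from vertex 0 to vertex 1 is entry (0,1) of B^2, where B is the adjacency matrix.
B^2 = [[1, 1, 0, 0, 1], [1, 2, 0, 0, 1], [0, 0, 3, 1, 0], [0, 0, 1, 1, 0], [1, 1, 0, 0, 1]]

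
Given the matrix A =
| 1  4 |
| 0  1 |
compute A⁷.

A = I + N where N = [[0, 4], [0, 0]] is strictly upper-triangular, so N² = 0.
(I + N)⁷ = I + 7·N = [[1, 28], [0, 1]].

[[1, 28], [0, 1]]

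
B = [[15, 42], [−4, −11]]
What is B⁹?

[[137775, 413322], [−39364, −118091]]

tr B = 4 and det B = 3, so the characteristic polynomial is λ² − (4)λ + (3) with roots 1 and 3.
Eigenvectors give P = [[−3, 7], [1, −2]] with P⁻¹ = [[2, 7], [1, 3]], and B = P·diag(1, 3)·P⁻¹.
Then B⁹ = P·diag(1, 19683)·P⁻¹ = [[−3, 137781], [1, −39366]] · [[2, 7], [1, 3]] = [[137775, 413322], [−39364, −118091]].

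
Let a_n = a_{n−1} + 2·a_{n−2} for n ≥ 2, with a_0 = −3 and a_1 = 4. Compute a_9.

174

With companion matrix B = [[1, 2], [1, 0]], [a_n, a_{n−1}]ᵀ = B·[a_{n−1}, a_{n−2}]ᵀ, so [a_9, a_8]ᵀ = B⁸·[a_1, a_0]ᵀ.
B⁸ = [[171, 170], [85, 86]], giving [a_9, a_8]ᵀ = [[174], [82]].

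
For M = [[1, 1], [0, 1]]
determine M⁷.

[[1, 7], [0, 1]]

M = I + N where N = [[0, 1], [0, 0]] is strictly upper-triangular, so N² = 0.
(I + N)⁷ = I + 7·N = [[1, 7], [0, 1]].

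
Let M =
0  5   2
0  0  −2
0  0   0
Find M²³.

M is strictly triangular, hence nilpotent: M³ = 0, so M²³ = 0.

[[0, 0, 0], [0, 0, 0], [0, 0, 0]]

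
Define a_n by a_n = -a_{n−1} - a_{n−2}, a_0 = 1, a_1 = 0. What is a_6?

With companion matrix B = [[-1, -1], [1, 0]], [a_n, a_{n−1}]ᵀ = B·[a_{n−1}, a_{n−2}]ᵀ, so [a_6, a_5]ᵀ = B^5·[a_1, a_0]ᵀ.
B^5 = [[0, 1], [-1, -1]], giving [a_6, a_5]ᵀ = [[1], [-1]].

1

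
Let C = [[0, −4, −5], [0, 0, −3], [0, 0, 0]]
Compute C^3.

C is strictly triangular, hence nilpotent: C^3 = 0, so C^3 = 0.

[[0, 0, 0], [0, 0, 0], [0, 0, 0]]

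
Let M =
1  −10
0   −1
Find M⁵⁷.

[[1, −10], [0, −1]]

M² = I (check: tr M = 0 and det M = −1), so M⁵⁷ = M since 57 is odd.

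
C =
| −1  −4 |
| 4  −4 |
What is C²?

[[−15, 20], [−20, 0]]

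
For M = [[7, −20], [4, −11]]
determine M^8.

[[−26239, 65600], [−13120, 32801]]

tr M = −4 and det M = 3, so the characteristic polynomial is λ² − (−4)λ + (3) with roots −3 and −1.
Eigenvectors give P = [[2, 5], [1, 2]] with P⁻¹ = [[−2, 5], [1, −2]], and M = P·diag(−3, −1)·P⁻¹.
Then M^8 = P·diag(6561, 1)·P⁻¹ = [[13122, 5], [6561, 2]] · [[−2, 5], [1, −2]] = [[−26239, 65600], [−13120, 32801]].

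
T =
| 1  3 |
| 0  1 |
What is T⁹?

T = I + N where N = [[0, 3], [0, 0]] is strictly upper-triangular, so N² = 0.
(I + N)⁹ = I + 9·N = [[1, 27], [0, 1]].

[[1, 27], [0, 1]]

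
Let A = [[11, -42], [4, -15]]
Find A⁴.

[[-479, 1680], [-160, 561]]

tr A = -4 and det A = 3, so the characteristic polynomial is λ² − (-4)λ + (3) with roots -1 and -3.
Eigenvectors give P = [[7, 3], [2, 1]] with P⁻¹ = [[1, -3], [-2, 7]], and A = P·diag(-1, -3)·P⁻¹.
Then A⁴ = P·diag(1, 81)·P⁻¹ = [[7, 243], [2, 81]] · [[1, -3], [-2, 7]] = [[-479, 1680], [-160, 561]].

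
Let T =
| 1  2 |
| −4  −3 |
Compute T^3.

[[9, −2], [4, 13]]

T^2 = [[−7, −4], [8, 1]]
T^3 = [[9, −2], [4, 13]]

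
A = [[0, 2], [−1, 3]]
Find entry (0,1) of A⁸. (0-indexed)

tr A = 3 and det A = 2, so the characteristic polynomial is λ² − (3)λ + (2) with roots 1 and 2.
Eigenvectors give P = [[−2, −1], [−1, −1]] with P⁻¹ = [[−1, 1], [1, −2]], and A = P·diag(1, 2)·P⁻¹.
Then A⁸ = P·diag(1, 256)·P⁻¹ = [[−2, −256], [−1, −256]] · [[−1, 1], [1, −2]] = [[−254, 510], [−255, 511]].

510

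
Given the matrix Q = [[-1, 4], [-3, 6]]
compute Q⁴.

[[-179, 260], [-195, 276]]

tr Q = 5 and det Q = 6, so the characteristic polynomial is λ² − (5)λ + (6) with roots 3 and 2.
Eigenvectors give P = [[-1, -4], [-1, -3]] with P⁻¹ = [[3, -4], [-1, 1]], and Q = P·diag(3, 2)·P⁻¹.
Then Q⁴ = P·diag(81, 16)·P⁻¹ = [[-81, -64], [-81, -48]] · [[3, -4], [-1, 1]] = [[-179, 260], [-195, 276]].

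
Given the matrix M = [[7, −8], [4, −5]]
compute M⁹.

tr M = 2 and det M = −3, so the characteristic polynomial is λ² − (2)λ + (−3) with roots −1 and 3.
Eigenvectors give P = [[−1, 2], [−1, 1]] with P⁻¹ = [[1, −2], [1, −1]], and M = P·diag(−1, 3)·P⁻¹.
Then M⁹ = P·diag(−1, 19683)·P⁻¹ = [[1, 39366], [1, 19683]] · [[1, −2], [1, −1]] = [[39367, −39368], [19684, −19685]].

[[39367, −39368], [19684, −19685]]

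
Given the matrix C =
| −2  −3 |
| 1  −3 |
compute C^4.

C^2 = [[1, 15], [−5, 6]]
C^3 = [[13, −48], [16, −3]]
C^4 = [[−74, 105], [−35, −39]]

[[−74, 105], [−35, −39]]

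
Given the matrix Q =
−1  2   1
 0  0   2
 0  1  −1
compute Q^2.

[[1, −1, 2], [0, 2, −2], [0, −1, 3]]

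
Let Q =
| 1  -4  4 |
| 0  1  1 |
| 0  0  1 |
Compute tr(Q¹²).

3

Q = I + N where N = [[0, -4, 4], [0, 0, 1], [0, 0, 0]] is strictly upper-triangular, so N³ = 0.
(I + N)¹² = I + 12·N + 66·N² = [[1, -48, -216], [0, 1, 12], [0, 0, 1]].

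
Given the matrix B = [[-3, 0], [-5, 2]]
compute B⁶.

tr B = -1 and det B = -6, so the characteristic polynomial is λ² − (-1)λ + (-6) with roots 2 and -3.
Eigenvectors give P = [[0, 1], [1, 1]] with P⁻¹ = [[-1, 1], [1, 0]], and B = P·diag(2, -3)·P⁻¹.
Then B⁶ = P·diag(64, 729)·P⁻¹ = [[0, 729], [64, 729]] · [[-1, 1], [1, 0]] = [[729, 0], [665, 64]].

[[729, 0], [665, 64]]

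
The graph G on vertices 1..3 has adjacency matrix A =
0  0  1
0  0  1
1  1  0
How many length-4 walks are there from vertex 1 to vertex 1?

2

The number of length-4 walks from vertex 1 to vertex 1 is entry (1,1) of A^4, where A is the adjacency matrix.
A^2 = [[1, 1, 0], [1, 1, 0], [0, 0, 2]]
A^3 = [[0, 0, 2], [0, 0, 2], [2, 2, 0]]
A^4 = [[2, 2, 0], [2, 2, 0], [0, 0, 4]]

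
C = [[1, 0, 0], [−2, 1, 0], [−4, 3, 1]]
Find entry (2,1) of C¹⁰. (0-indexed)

C = I + N where N = [[0, 0, 0], [−2, 0, 0], [−4, 3, 0]] is strictly lower-triangular, so N³ = 0.
(I + N)¹⁰ = I + 10·N + 45·N² = [[1, 0, 0], [−20, 1, 0], [−310, 30, 1]].

30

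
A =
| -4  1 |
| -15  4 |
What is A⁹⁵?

[[-4, 1], [-15, 4]]

A² = I (check: tr A = 0 and det A = -1), so A⁹⁵ = A since 95 is odd.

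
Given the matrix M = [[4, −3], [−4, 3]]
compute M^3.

[[196, −147], [−196, 147]]

M^2 = [[28, −21], [−28, 21]]
M^3 = [[196, −147], [−196, 147]]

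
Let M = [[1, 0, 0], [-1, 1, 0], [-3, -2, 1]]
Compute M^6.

[[1, 0, 0], [-6, 1, 0], [12, -12, 1]]

M = I + N where N = [[0, 0, 0], [-1, 0, 0], [-3, -2, 0]] is strictly lower-triangular, so N^3 = 0.
(I + N)^6 = I + 6·N + 15·N^2 = [[1, 0, 0], [-6, 1, 0], [12, -12, 1]].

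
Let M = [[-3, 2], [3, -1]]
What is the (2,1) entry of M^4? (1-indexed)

-264

M^2 = [[15, -8], [-12, 7]]
M^3 = [[-69, 38], [57, -31]]
M^4 = [[321, -176], [-264, 145]]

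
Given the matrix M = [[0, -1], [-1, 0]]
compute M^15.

M² = I (check: tr M = 0 and det M = -1), so M^15 = M since 15 is odd.

[[0, -1], [-1, 0]]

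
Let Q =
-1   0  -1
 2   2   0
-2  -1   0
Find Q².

[[3, 1, 1], [2, 4, -2], [0, -2, 2]]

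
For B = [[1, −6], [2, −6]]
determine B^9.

tr B = −5 and det B = 6, so the characteristic polynomial is λ² − (−5)λ + (6) with roots −3 and −2.
Eigenvectors give P = [[−3, 2], [−2, 1]] with P⁻¹ = [[1, −2], [2, −3]], and B = P·diag(−3, −2)·P⁻¹.
Then B^9 = P·diag(−19683, −512)·P⁻¹ = [[59049, −1024], [39366, −512]] · [[1, −2], [2, −3]] = [[57001, −115026], [38342, −77196]].

[[57001, −115026], [38342, −77196]]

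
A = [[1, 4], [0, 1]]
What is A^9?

A = I + N where N = [[0, 4], [0, 0]] is strictly upper-triangular, so N^2 = 0.
(I + N)^9 = I + 9·N = [[1, 36], [0, 1]].

[[1, 36], [0, 1]]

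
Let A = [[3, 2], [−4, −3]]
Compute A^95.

A² = I (check: tr A = 0 and det A = −1), so A^95 = A since 95 is odd.

[[3, 2], [−4, −3]]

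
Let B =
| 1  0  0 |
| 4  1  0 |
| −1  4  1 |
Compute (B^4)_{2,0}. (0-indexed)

92

B = I + N where N = [[0, 0, 0], [4, 0, 0], [−1, 4, 0]] is strictly lower-triangular, so N^3 = 0.
(I + N)^4 = I + 4·N + 6·N^2 = [[1, 0, 0], [16, 1, 0], [92, 16, 1]].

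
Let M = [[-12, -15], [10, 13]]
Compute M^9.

[[-40902, -60585], [40390, 60073]]

tr M = 1 and det M = -6, so the characteristic polynomial is λ² − (1)λ + (-6) with roots 3 and -2.
Eigenvectors give P = [[1, -3], [-1, 2]] with P⁻¹ = [[-2, -3], [-1, -1]], and M = P·diag(3, -2)·P⁻¹.
Then M^9 = P·diag(19683, -512)·P⁻¹ = [[19683, 1536], [-19683, -1024]] · [[-2, -3], [-1, -1]] = [[-40902, -60585], [40390, 60073]].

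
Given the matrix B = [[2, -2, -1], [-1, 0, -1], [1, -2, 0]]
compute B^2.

[[5, -2, 0], [-3, 4, 1], [4, -2, 1]]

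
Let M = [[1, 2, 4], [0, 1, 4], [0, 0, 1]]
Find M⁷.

M = I + N where N = [[0, 2, 4], [0, 0, 4], [0, 0, 0]] is strictly upper-triangular, so N³ = 0.
(I + N)⁷ = I + 7·N + 21·N² = [[1, 14, 196], [0, 1, 28], [0, 0, 1]].

[[1, 14, 196], [0, 1, 28], [0, 0, 1]]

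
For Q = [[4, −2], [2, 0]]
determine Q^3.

[[32, −24], [24, −16]]

Q^2 = [[12, −8], [8, −4]]
Q^3 = [[32, −24], [24, −16]]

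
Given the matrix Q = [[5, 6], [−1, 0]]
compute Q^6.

tr Q = 5 and det Q = 6, so the characteristic polynomial is λ² − (5)λ + (6) with roots 2 and 3.
Eigenvectors give P = [[−2, 3], [1, −1]] with P⁻¹ = [[1, 3], [1, 2]], and Q = P·diag(2, 3)·P⁻¹.
Then Q^6 = P·diag(64, 729)·P⁻¹ = [[−128, 2187], [64, −729]] · [[1, 3], [1, 2]] = [[2059, 3990], [−665, −1266]].

[[2059, 3990], [−665, −1266]]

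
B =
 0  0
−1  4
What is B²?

[[0, 0], [−4, 16]]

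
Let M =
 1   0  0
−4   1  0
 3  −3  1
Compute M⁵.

M = I + N where N = [[0, 0, 0], [−4, 0, 0], [3, −3, 0]] is strictly lower-triangular, so N³ = 0.
(I + N)⁵ = I + 5·N + 10·N² = [[1, 0, 0], [−20, 1, 0], [135, −15, 1]].

[[1, 0, 0], [−20, 1, 0], [135, −15, 1]]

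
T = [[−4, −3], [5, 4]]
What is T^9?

[[−4, −3], [5, 4]]

T² = I (check: tr T = 0 and det T = −1), so T^9 = T since 9 is odd.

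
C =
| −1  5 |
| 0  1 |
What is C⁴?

[[1, 0], [0, 1]]

C² = I (check: tr C = 0 and det C = −1), so C⁴ = I since 4 is even.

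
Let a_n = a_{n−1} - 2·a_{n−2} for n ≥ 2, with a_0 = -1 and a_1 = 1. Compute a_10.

With companion matrix T = [[1, -2], [1, 0]], [a_n, a_{n−1}]ᵀ = T·[a_{n−1}, a_{n−2}]ᵀ, so [a_10, a_9]ᵀ = T^9·[a_1, a_0]ᵀ.
T^9 = [[-11, 34], [-17, 6]], giving [a_10, a_9]ᵀ = [[-45], [-23]].

-45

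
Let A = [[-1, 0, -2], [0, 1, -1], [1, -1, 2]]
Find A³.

[[-1, 4, -4], [-2, 5, -6], [2, -6, 7]]

A² = [[-1, 2, -2], [-1, 2, -3], [1, -3, 3]]
A³ = [[-1, 4, -4], [-2, 5, -6], [2, -6, 7]]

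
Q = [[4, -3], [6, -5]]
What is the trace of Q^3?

tr Q = -1 and det Q = -2, so the characteristic polynomial is λ² − (-1)λ + (-2) with roots 1 and -2.
Eigenvectors give P = [[-1, 1], [-1, 2]] with P⁻¹ = [[-2, 1], [-1, 1]], and Q = P·diag(1, -2)·P⁻¹.
Then Q^3 = P·diag(1, -8)·P⁻¹ = [[-1, -8], [-1, -16]] · [[-2, 1], [-1, 1]] = [[10, -9], [18, -17]].

-7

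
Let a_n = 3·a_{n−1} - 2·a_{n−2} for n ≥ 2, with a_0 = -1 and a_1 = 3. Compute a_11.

8187

With companion matrix C = [[3, -2], [1, 0]], [a_n, a_{n−1}]ᵀ = C·[a_{n−1}, a_{n−2}]ᵀ, so [a_11, a_10]ᵀ = C^10·[a_1, a_0]ᵀ.
C^10 = [[2047, -2046], [1023, -1022]], giving [a_11, a_10]ᵀ = [[8187], [4091]].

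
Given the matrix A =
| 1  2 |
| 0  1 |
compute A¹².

[[1, 24], [0, 1]]

A = I + N where N = [[0, 2], [0, 0]] is strictly upper-triangular, so N² = 0.
(I + N)¹² = I + 12·N = [[1, 24], [0, 1]].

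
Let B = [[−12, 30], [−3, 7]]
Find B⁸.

[[63306, −189150], [18915, −56489]]

tr B = −5 and det B = 6, so the characteristic polynomial is λ² − (−5)λ + (6) with roots −3 and −2.
Eigenvectors give P = [[10, 3], [3, 1]] with P⁻¹ = [[1, −3], [−3, 10]], and B = P·diag(−3, −2)·P⁻¹.
Then B⁸ = P·diag(6561, 256)·P⁻¹ = [[65610, 768], [19683, 256]] · [[1, −3], [−3, 10]] = [[63306, −189150], [18915, −56489]].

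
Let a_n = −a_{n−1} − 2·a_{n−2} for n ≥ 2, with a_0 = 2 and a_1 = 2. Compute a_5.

−14

With companion matrix M = [[−1, −2], [1, 0]], [a_n, a_{n−1}]ᵀ = M·[a_{n−1}, a_{n−2}]ᵀ, so [a_5, a_4]ᵀ = M^4·[a_1, a_0]ᵀ.
M^4 = [[−1, −6], [3, 2]], giving [a_5, a_4]ᵀ = [[−14], [10]].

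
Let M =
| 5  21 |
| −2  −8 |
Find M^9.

tr M = −3 and det M = 2, so the characteristic polynomial is λ² − (−3)λ + (2) with roots −1 and −2.
Eigenvectors give P = [[7, −3], [−2, 1]] with P⁻¹ = [[1, 3], [2, 7]], and M = P·diag(−1, −2)·P⁻¹.
Then M^9 = P·diag(−1, −512)·P⁻¹ = [[−7, 1536], [2, −512]] · [[1, 3], [2, 7]] = [[3065, 10731], [−1022, −3578]].

[[3065, 10731], [−1022, −3578]]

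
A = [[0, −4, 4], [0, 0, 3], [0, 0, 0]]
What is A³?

A is strictly triangular, hence nilpotent: A³ = 0, so A³ = 0.

[[0, 0, 0], [0, 0, 0], [0, 0, 0]]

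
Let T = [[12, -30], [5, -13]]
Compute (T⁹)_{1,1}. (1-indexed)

tr T = -1 and det T = -6, so the characteristic polynomial is λ² − (-1)λ + (-6) with roots -3 and 2.
Eigenvectors give P = [[2, -3], [1, -1]] with P⁻¹ = [[-1, 3], [-1, 2]], and T = P·diag(-3, 2)·P⁻¹.
Then T⁹ = P·diag(-19683, 512)·P⁻¹ = [[-39366, -1536], [-19683, -512]] · [[-1, 3], [-1, 2]] = [[40902, -121170], [20195, -60073]].

40902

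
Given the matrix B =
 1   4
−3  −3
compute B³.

[[13, −20], [15, 33]]

B² = [[−11, −8], [6, −3]]
B³ = [[13, −20], [15, 33]]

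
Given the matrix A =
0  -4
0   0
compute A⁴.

[[0, 0], [0, 0]]

A is strictly triangular, hence nilpotent: A² = 0, so A⁴ = 0.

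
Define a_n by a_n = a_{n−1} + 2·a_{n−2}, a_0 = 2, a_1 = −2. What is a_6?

2

With companion matrix B = [[1, 2], [1, 0]], [a_n, a_{n−1}]ᵀ = B·[a_{n−1}, a_{n−2}]ᵀ, so [a_6, a_5]ᵀ = B^5·[a_1, a_0]ᵀ.
B^5 = [[21, 22], [11, 10]], giving [a_6, a_5]ᵀ = [[2], [−2]].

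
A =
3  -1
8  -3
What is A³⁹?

A² = I (check: tr A = 0 and det A = -1), so A³⁹ = A since 39 is odd.

[[3, -1], [8, -3]]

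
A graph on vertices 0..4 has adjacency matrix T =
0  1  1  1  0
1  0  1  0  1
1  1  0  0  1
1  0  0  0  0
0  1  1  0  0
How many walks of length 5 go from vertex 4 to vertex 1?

The number of length-5 walks from vertex 4 to vertex 1 is entry (4,1) of T⁵, where T is the adjacency matrix.
T² = [[3, 1, 1, 0, 2], [1, 3, 2, 1, 1], [1, 2, 3, 1, 1], [0, 1, 1, 1, 0], [2, 1, 1, 0, 2]]
T³ = [[2, 6, 6, 3, 2], [6, 4, 5, 1, 5], [6, 5, 4, 1, 5], [3, 1, 1, 0, 2], [2, 5, 5, 2, 2]]
T⁴ = [[15, 10, 10, 2, 12], [10, 16, 15, 6, 9], [10, 15, 16, 6, 9], [2, 6, 6, 3, 2], [12, 9, 9, 2, 10]]
T⁵ = [[22, 37, 37, 15, 20], [37, 34, 35, 10, 31], [37, 35, 34, 10, 31], [15, 10, 10, 2, 12], [20, 31, 31, 12, 18]]

31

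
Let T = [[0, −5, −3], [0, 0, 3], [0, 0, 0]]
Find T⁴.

T is strictly triangular, hence nilpotent: T³ = 0, so T⁴ = 0.

[[0, 0, 0], [0, 0, 0], [0, 0, 0]]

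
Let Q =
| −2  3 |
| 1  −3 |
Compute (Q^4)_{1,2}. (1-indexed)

−285

Q^2 = [[7, −15], [−5, 12]]
Q^3 = [[−29, 66], [22, −51]]
Q^4 = [[124, −285], [−95, 219]]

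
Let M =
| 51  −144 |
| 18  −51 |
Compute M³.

[[459, −1296], [162, −459]]

tr M = 0 and det M = −9, so the characteristic polynomial is λ² − (0)λ + (−9) with roots 3 and −3.
Eigenvectors give P = [[3, 8], [1, 3]] with P⁻¹ = [[3, −8], [−1, 3]], and M = P·diag(3, −3)·P⁻¹.
Then M³ = P·diag(27, −27)·P⁻¹ = [[81, −216], [27, −81]] · [[3, −8], [−1, 3]] = [[459, −1296], [162, −459]].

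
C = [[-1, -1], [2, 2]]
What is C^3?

C² = C (a projection; rank 1, trace 1), so C^3 = C.

[[-1, -1], [2, 2]]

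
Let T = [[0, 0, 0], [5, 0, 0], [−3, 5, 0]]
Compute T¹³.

[[0, 0, 0], [0, 0, 0], [0, 0, 0]]

T is strictly triangular, hence nilpotent: T³ = 0, so T¹³ = 0.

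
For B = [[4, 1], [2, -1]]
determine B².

[[18, 3], [6, 3]]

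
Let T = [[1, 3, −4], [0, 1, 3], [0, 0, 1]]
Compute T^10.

[[1, 30, 365], [0, 1, 30], [0, 0, 1]]

T = I + N where N = [[0, 3, −4], [0, 0, 3], [0, 0, 0]] is strictly upper-triangular, so N^3 = 0.
(I + N)^10 = I + 10·N + 45·N^2 = [[1, 30, 365], [0, 1, 30], [0, 0, 1]].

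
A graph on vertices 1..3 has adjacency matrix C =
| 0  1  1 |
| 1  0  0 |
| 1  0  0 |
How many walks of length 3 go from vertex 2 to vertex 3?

0

The number of length-3 walks from vertex 2 to vertex 3 is entry (2,3) of C³, where C is the adjacency matrix.
C² = [[2, 0, 0], [0, 1, 1], [0, 1, 1]]
C³ = [[0, 2, 2], [2, 0, 0], [2, 0, 0]]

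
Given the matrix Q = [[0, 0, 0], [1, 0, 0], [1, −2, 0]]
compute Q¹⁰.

Q is strictly triangular, hence nilpotent: Q³ = 0, so Q¹⁰ = 0.

[[0, 0, 0], [0, 0, 0], [0, 0, 0]]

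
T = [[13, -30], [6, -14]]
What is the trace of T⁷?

-127

tr T = -1 and det T = -2, so the characteristic polynomial is λ² − (-1)λ + (-2) with roots -2 and 1.
Eigenvectors give P = [[2, 5], [1, 2]] with P⁻¹ = [[-2, 5], [1, -2]], and T = P·diag(-2, 1)·P⁻¹.
Then T⁷ = P·diag(-128, 1)·P⁻¹ = [[-256, 5], [-128, 2]] · [[-2, 5], [1, -2]] = [[517, -1290], [258, -644]].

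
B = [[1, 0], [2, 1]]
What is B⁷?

B = I + N where N = [[0, 0], [2, 0]] is strictly lower-triangular, so N² = 0.
(I + N)⁷ = I + 7·N = [[1, 0], [14, 1]].

[[1, 0], [14, 1]]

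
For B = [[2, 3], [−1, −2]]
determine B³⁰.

B² = I (check: tr B = 0 and det B = −1), so B³⁰ = I since 30 is even.

[[1, 0], [0, 1]]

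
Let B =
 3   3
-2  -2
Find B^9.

B² = B (a projection; rank 1, trace 1), so B^9 = B.

[[3, 3], [-2, -2]]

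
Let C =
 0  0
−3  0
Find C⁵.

C is strictly triangular, hence nilpotent: C² = 0, so C⁵ = 0.

[[0, 0], [0, 0]]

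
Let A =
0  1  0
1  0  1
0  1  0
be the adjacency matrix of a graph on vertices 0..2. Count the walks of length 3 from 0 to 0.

The number of length-3 walks from vertex 0 to vertex 0 is entry (0,0) of A^3, where A is the adjacency matrix.
A^2 = [[1, 0, 1], [0, 2, 0], [1, 0, 1]]
A^3 = [[0, 2, 0], [2, 0, 2], [0, 2, 0]]

0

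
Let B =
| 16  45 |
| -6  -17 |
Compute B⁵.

tr B = -1 and det B = -2, so the characteristic polynomial is λ² − (-1)λ + (-2) with roots -2 and 1.
Eigenvectors give P = [[5, 3], [-2, -1]] with P⁻¹ = [[-1, -3], [2, 5]], and B = P·diag(-2, 1)·P⁻¹.
Then B⁵ = P·diag(-32, 1)·P⁻¹ = [[-160, 3], [64, -1]] · [[-1, -3], [2, 5]] = [[166, 495], [-66, -197]].

[[166, 495], [-66, -197]]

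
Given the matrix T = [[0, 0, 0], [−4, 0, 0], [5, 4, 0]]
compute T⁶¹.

T is strictly triangular, hence nilpotent: T³ = 0, so T⁶¹ = 0.

[[0, 0, 0], [0, 0, 0], [0, 0, 0]]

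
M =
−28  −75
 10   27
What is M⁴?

tr M = −1 and det M = −6, so the characteristic polynomial is λ² − (−1)λ + (−6) with roots 2 and −3.
Eigenvectors give P = [[−5, −3], [2, 1]] with P⁻¹ = [[1, 3], [−2, −5]], and M = P·diag(2, −3)·P⁻¹.
Then M⁴ = P·diag(16, 81)·P⁻¹ = [[−80, −243], [32, 81]] · [[1, 3], [−2, −5]] = [[406, 975], [−130, −309]].

[[406, 975], [−130, −309]]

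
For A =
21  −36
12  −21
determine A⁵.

tr A = 0 and det A = −9, so the characteristic polynomial is λ² − (0)λ + (−9) with roots 3 and −3.
Eigenvectors give P = [[2, 3], [1, 2]] with P⁻¹ = [[2, −3], [−1, 2]], and A = P·diag(3, −3)·P⁻¹.
Then A⁵ = P·diag(243, −243)·P⁻¹ = [[486, −729], [243, −486]] · [[2, −3], [−1, 2]] = [[1701, −2916], [972, −1701]].

[[1701, −2916], [972, −1701]]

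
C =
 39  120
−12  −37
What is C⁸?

tr C = 2 and det C = −3, so the characteristic polynomial is λ² − (2)λ + (−3) with roots 3 and −1.
Eigenvectors give P = [[10, −3], [−3, 1]] with P⁻¹ = [[1, 3], [3, 10]], and C = P·diag(3, −1)·P⁻¹.
Then C⁸ = P·diag(6561, 1)·P⁻¹ = [[65610, −3], [−19683, 1]] · [[1, 3], [3, 10]] = [[65601, 196800], [−19680, −59039]].

[[65601, 196800], [−19680, −59039]]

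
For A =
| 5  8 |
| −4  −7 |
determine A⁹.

tr A = −2 and det A = −3, so the characteristic polynomial is λ² − (−2)λ + (−3) with roots 1 and −3.
Eigenvectors give P = [[−2, 1], [1, −1]] with P⁻¹ = [[−1, −1], [−1, −2]], and A = P·diag(1, −3)·P⁻¹.
Then A⁹ = P·diag(1, −19683)·P⁻¹ = [[−2, −19683], [1, 19683]] · [[−1, −1], [−1, −2]] = [[19685, 39368], [−19684, −39367]].

[[19685, 39368], [−19684, −39367]]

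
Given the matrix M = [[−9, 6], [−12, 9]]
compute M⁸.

tr M = 0 and det M = −9, so the characteristic polynomial is λ² − (0)λ + (−9) with roots −3 and 3.
Eigenvectors give P = [[1, −1], [1, −2]] with P⁻¹ = [[2, −1], [1, −1]], and M = P·diag(−3, 3)·P⁻¹.
Then M⁸ = P·diag(6561, 6561)·P⁻¹ = [[6561, −6561], [6561, −13122]] · [[2, −1], [1, −1]] = [[6561, 0], [0, 6561]].

[[6561, 0], [0, 6561]]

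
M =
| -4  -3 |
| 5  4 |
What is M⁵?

M² = I (check: tr M = 0 and det M = -1), so M⁵ = M since 5 is odd.

[[-4, -3], [5, 4]]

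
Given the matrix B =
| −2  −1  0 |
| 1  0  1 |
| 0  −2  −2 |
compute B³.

[[−4, −1, 4], [1, 6, 1], [8, −2, 0]]

B² = [[3, 2, −1], [−2, −3, −2], [−2, 4, 2]]
B³ = [[−4, −1, 4], [1, 6, 1], [8, −2, 0]]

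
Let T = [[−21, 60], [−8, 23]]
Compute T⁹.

[[−98421, 295260], [−39368, 118103]]

tr T = 2 and det T = −3, so the characteristic polynomial is λ² − (2)λ + (−3) with roots −1 and 3.
Eigenvectors give P = [[3, −5], [1, −2]] with P⁻¹ = [[2, −5], [1, −3]], and T = P·diag(−1, 3)·P⁻¹.
Then T⁹ = P·diag(−1, 19683)·P⁻¹ = [[−3, −98415], [−1, −39366]] · [[2, −5], [1, −3]] = [[−98421, 295260], [−39368, 118103]].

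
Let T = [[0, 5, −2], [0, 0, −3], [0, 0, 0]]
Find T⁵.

T is strictly triangular, hence nilpotent: T³ = 0, so T⁵ = 0.

[[0, 0, 0], [0, 0, 0], [0, 0, 0]]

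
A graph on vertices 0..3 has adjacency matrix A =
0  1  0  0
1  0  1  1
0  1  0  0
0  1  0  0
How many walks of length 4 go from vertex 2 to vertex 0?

The number of length-4 walks from vertex 2 to vertex 0 is entry (2,0) of A^4, where A is the adjacency matrix.
A^2 = [[1, 0, 1, 1], [0, 3, 0, 0], [1, 0, 1, 1], [1, 0, 1, 1]]
A^3 = [[0, 3, 0, 0], [3, 0, 3, 3], [0, 3, 0, 0], [0, 3, 0, 0]]
A^4 = [[3, 0, 3, 3], [0, 9, 0, 0], [3, 0, 3, 3], [3, 0, 3, 3]]

3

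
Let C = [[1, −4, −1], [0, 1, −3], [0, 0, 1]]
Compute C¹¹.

[[1, −44, 649], [0, 1, −33], [0, 0, 1]]

C = I + N where N = [[0, −4, −1], [0, 0, −3], [0, 0, 0]] is strictly upper-triangular, so N³ = 0.
(I + N)¹¹ = I + 11·N + 55·N² = [[1, −44, 649], [0, 1, −33], [0, 0, 1]].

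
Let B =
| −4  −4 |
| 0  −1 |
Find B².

[[16, 20], [0, 1]]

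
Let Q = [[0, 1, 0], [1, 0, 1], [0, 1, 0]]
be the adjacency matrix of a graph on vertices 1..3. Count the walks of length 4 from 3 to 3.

2

The number of length-4 walks from vertex 3 to vertex 3 is entry (3,3) of Q⁴, where Q is the adjacency matrix.
Q² = [[1, 0, 1], [0, 2, 0], [1, 0, 1]]
Q³ = [[0, 2, 0], [2, 0, 2], [0, 2, 0]]
Q⁴ = [[2, 0, 2], [0, 4, 0], [2, 0, 2]]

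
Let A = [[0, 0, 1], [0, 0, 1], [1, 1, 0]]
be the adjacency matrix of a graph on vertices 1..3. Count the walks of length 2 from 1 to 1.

1

The number of length-2 walks from vertex 1 to vertex 1 is entry (1,1) of A^2, where A is the adjacency matrix.
A^2 = [[1, 1, 0], [1, 1, 0], [0, 0, 2]]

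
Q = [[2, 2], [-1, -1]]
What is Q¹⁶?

[[2, 2], [-1, -1]]

Q² = Q (a projection; rank 1, trace 1), so Q¹⁶ = Q.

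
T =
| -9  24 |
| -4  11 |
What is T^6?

tr T = 2 and det T = -3, so the characteristic polynomial is λ² − (2)λ + (-3) with roots -1 and 3.
Eigenvectors give P = [[3, 2], [1, 1]] with P⁻¹ = [[1, -2], [-1, 3]], and T = P·diag(-1, 3)·P⁻¹.
Then T^6 = P·diag(1, 729)·P⁻¹ = [[3, 1458], [1, 729]] · [[1, -2], [-1, 3]] = [[-1455, 4368], [-728, 2185]].

[[-1455, 4368], [-728, 2185]]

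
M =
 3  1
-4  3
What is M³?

[[-9, 23], [-92, -9]]

M² = [[5, 6], [-24, 5]]
M³ = [[-9, 23], [-92, -9]]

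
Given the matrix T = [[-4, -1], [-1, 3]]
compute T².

[[17, 1], [1, 10]]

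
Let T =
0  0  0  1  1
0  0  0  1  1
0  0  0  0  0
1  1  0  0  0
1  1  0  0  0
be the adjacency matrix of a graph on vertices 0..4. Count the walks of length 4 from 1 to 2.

The number of length-4 walks from vertex 1 to vertex 2 is entry (1,2) of T⁴, where T is the adjacency matrix.
T² = [[2, 2, 0, 0, 0], [2, 2, 0, 0, 0], [0, 0, 0, 0, 0], [0, 0, 0, 2, 2], [0, 0, 0, 2, 2]]
T³ = [[0, 0, 0, 4, 4], [0, 0, 0, 4, 4], [0, 0, 0, 0, 0], [4, 4, 0, 0, 0], [4, 4, 0, 0, 0]]
T⁴ = [[8, 8, 0, 0, 0], [8, 8, 0, 0, 0], [0, 0, 0, 0, 0], [0, 0, 0, 8, 8], [0, 0, 0, 8, 8]]

0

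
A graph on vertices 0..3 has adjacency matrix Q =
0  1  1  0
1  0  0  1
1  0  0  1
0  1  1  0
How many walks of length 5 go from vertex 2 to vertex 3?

16

The number of length-5 walks from vertex 2 to vertex 3 is entry (2,3) of Q⁵, where Q is the adjacency matrix.
Q² = [[2, 0, 0, 2], [0, 2, 2, 0], [0, 2, 2, 0], [2, 0, 0, 2]]
Q³ = [[0, 4, 4, 0], [4, 0, 0, 4], [4, 0, 0, 4], [0, 4, 4, 0]]
Q⁴ = [[8, 0, 0, 8], [0, 8, 8, 0], [0, 8, 8, 0], [8, 0, 0, 8]]
Q⁵ = [[0, 16, 16, 0], [16, 0, 0, 16], [16, 0, 0, 16], [0, 16, 16, 0]]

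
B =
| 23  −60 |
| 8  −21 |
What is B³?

tr B = 2 and det B = −3, so the characteristic polynomial is λ² − (2)λ + (−3) with roots −1 and 3.
Eigenvectors give P = [[5, 3], [2, 1]] with P⁻¹ = [[−1, 3], [2, −5]], and B = P·diag(−1, 3)·P⁻¹.
Then B³ = P·diag(−1, 27)·P⁻¹ = [[−5, 81], [−2, 27]] · [[−1, 3], [2, −5]] = [[167, −420], [56, −141]].

[[167, −420], [56, −141]]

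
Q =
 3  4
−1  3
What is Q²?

[[5, 24], [−6, 5]]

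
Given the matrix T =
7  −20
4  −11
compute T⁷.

tr T = −4 and det T = 3, so the characteristic polynomial is λ² − (−4)λ + (3) with roots −1 and −3.
Eigenvectors give P = [[5, −2], [2, −1]] with P⁻¹ = [[1, −2], [2, −5]], and T = P·diag(−1, −3)·P⁻¹.
Then T⁷ = P·diag(−1, −2187)·P⁻¹ = [[−5, 4374], [−2, 2187]] · [[1, −2], [2, −5]] = [[8743, −21860], [4372, −10931]].

[[8743, −21860], [4372, −10931]]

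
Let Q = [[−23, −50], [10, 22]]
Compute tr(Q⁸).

tr Q = −1 and det Q = −6, so the characteristic polynomial is λ² − (−1)λ + (−6) with roots 2 and −3.
Eigenvectors give P = [[−2, −5], [1, 2]] with P⁻¹ = [[2, 5], [−1, −2]], and Q = P·diag(2, −3)·P⁻¹.
Then Q⁸ = P·diag(256, 6561)·P⁻¹ = [[−512, −32805], [256, 13122]] · [[2, 5], [−1, −2]] = [[31781, 63050], [−12610, −24964]].

6817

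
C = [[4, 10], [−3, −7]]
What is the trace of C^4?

17

tr C = −3 and det C = 2, so the characteristic polynomial is λ² − (−3)λ + (2) with roots −2 and −1.
Eigenvectors give P = [[5, −2], [−3, 1]] with P⁻¹ = [[−1, −2], [−3, −5]], and C = P·diag(−2, −1)·P⁻¹.
Then C^4 = P·diag(16, 1)·P⁻¹ = [[80, −2], [−48, 1]] · [[−1, −2], [−3, −5]] = [[−74, −150], [45, 91]].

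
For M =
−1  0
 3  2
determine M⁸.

tr M = 1 and det M = −2, so the characteristic polynomial is λ² − (1)λ + (−2) with roots 2 and −1.
Eigenvectors give P = [[0, −1], [1, 1]] with P⁻¹ = [[1, 1], [−1, 0]], and M = P·diag(2, −1)·P⁻¹.
Then M⁸ = P·diag(256, 1)·P⁻¹ = [[0, −1], [256, 1]] · [[1, 1], [−1, 0]] = [[1, 0], [255, 256]].

[[1, 0], [255, 256]]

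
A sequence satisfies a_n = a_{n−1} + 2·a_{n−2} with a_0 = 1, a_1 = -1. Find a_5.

-1

With companion matrix C = [[1, 2], [1, 0]], [a_n, a_{n−1}]ᵀ = C·[a_{n−1}, a_{n−2}]ᵀ, so [a_5, a_4]ᵀ = C⁴·[a_1, a_0]ᵀ.
C⁴ = [[11, 10], [5, 6]], giving [a_5, a_4]ᵀ = [[-1], [1]].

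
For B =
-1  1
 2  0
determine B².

[[3, -1], [-2, 2]]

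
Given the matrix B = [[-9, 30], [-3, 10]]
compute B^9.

[[-9, 30], [-3, 10]]

B² = B (a projection; rank 1, trace 1), so B^9 = B.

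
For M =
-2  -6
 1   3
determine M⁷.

[[-2, -6], [1, 3]]

M² = M (a projection; rank 1, trace 1), so M⁷ = M.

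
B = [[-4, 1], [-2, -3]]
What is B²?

[[14, -7], [14, 7]]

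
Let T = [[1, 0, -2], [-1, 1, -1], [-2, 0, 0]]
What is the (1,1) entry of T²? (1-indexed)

5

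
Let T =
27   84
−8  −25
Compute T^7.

tr T = 2 and det T = −3, so the characteristic polynomial is λ² − (2)λ + (−3) with roots 3 and −1.
Eigenvectors give P = [[−7, −3], [2, 1]] with P⁻¹ = [[−1, −3], [2, 7]], and T = P·diag(3, −1)·P⁻¹.
Then T^7 = P·diag(2187, −1)·P⁻¹ = [[−15309, 3], [4374, −1]] · [[−1, −3], [2, 7]] = [[15315, 45948], [−4376, −13129]].

[[15315, 45948], [−4376, −13129]]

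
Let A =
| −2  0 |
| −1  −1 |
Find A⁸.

[[256, 0], [255, 1]]

tr A = −3 and det A = 2, so the characteristic polynomial is λ² − (−3)λ + (2) with roots −1 and −2.
Eigenvectors give P = [[0, 1], [−1, 1]] with P⁻¹ = [[1, −1], [1, 0]], and A = P·diag(−1, −2)·P⁻¹.
Then A⁸ = P·diag(1, 256)·P⁻¹ = [[0, 256], [−1, 256]] · [[1, −1], [1, 0]] = [[256, 0], [255, 1]].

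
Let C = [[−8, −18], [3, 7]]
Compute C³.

tr C = −1 and det C = −2, so the characteristic polynomial is λ² − (−1)λ + (−2) with roots −2 and 1.
Eigenvectors give P = [[3, −2], [−1, 1]] with P⁻¹ = [[1, 2], [1, 3]], and C = P·diag(−2, 1)·P⁻¹.
Then C³ = P·diag(−8, 1)·P⁻¹ = [[−24, −2], [8, 1]] · [[1, 2], [1, 3]] = [[−26, −54], [9, 19]].

[[−26, −54], [9, 19]]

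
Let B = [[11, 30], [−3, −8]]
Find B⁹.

tr B = 3 and det B = 2, so the characteristic polynomial is λ² − (3)λ + (2) with roots 2 and 1.
Eigenvectors give P = [[10, −3], [−3, 1]] with P⁻¹ = [[1, 3], [3, 10]], and B = P·diag(2, 1)·P⁻¹.
Then B⁹ = P·diag(512, 1)·P⁻¹ = [[5120, −3], [−1536, 1]] · [[1, 3], [3, 10]] = [[5111, 15330], [−1533, −4598]].

[[5111, 15330], [−1533, −4598]]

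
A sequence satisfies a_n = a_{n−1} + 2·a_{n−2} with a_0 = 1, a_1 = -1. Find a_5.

With companion matrix A = [[1, 2], [1, 0]], [a_n, a_{n−1}]ᵀ = A·[a_{n−1}, a_{n−2}]ᵀ, so [a_5, a_4]ᵀ = A⁴·[a_1, a_0]ᵀ.
A⁴ = [[11, 10], [5, 6]], giving [a_5, a_4]ᵀ = [[-1], [1]].

-1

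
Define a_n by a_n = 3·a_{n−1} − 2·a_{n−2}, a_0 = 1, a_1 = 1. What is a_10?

With companion matrix C = [[3, −2], [1, 0]], [a_n, a_{n−1}]ᵀ = C·[a_{n−1}, a_{n−2}]ᵀ, so [a_10, a_9]ᵀ = C⁹·[a_1, a_0]ᵀ.
C⁹ = [[1023, −1022], [511, −510]], giving [a_10, a_9]ᵀ = [[1], [1]].

1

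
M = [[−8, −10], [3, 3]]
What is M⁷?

[[−12482, −20590], [6177, 10167]]

tr M = −5 and det M = 6, so the characteristic polynomial is λ² − (−5)λ + (6) with roots −3 and −2.
Eigenvectors give P = [[−2, 5], [1, −3]] with P⁻¹ = [[−3, −5], [−1, −2]], and M = P·diag(−3, −2)·P⁻¹.
Then M⁷ = P·diag(−2187, −128)·P⁻¹ = [[4374, −640], [−2187, 384]] · [[−3, −5], [−1, −2]] = [[−12482, −20590], [6177, 10167]].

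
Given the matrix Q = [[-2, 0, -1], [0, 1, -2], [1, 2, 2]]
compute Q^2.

[[3, -2, 0], [-2, -3, -6], [0, 6, -1]]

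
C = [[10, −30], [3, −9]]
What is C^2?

[[10, −30], [3, −9]]

C² = C (a projection; rank 1, trace 1), so C^2 = C.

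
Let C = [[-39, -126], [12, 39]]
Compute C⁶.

[[729, 0], [0, 729]]

tr C = 0 and det C = -9, so the characteristic polynomial is λ² − (0)λ + (-9) with roots 3 and -3.
Eigenvectors give P = [[-3, 7], [1, -2]] with P⁻¹ = [[2, 7], [1, 3]], and C = P·diag(3, -3)·P⁻¹.
Then C⁶ = P·diag(729, 729)·P⁻¹ = [[-2187, 5103], [729, -1458]] · [[2, 7], [1, 3]] = [[729, 0], [0, 729]].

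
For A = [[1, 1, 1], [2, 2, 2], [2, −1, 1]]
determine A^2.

[[5, 2, 4], [10, 4, 8], [2, −1, 1]]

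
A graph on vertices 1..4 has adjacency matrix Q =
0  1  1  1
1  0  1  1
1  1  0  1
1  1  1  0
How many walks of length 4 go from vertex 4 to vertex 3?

The number of length-4 walks from vertex 4 to vertex 3 is entry (4,3) of Q⁴, where Q is the adjacency matrix.
Q² = [[3, 2, 2, 2], [2, 3, 2, 2], [2, 2, 3, 2], [2, 2, 2, 3]]
Q³ = [[6, 7, 7, 7], [7, 6, 7, 7], [7, 7, 6, 7], [7, 7, 7, 6]]
Q⁴ = [[21, 20, 20, 20], [20, 21, 20, 20], [20, 20, 21, 20], [20, 20, 20, 21]]

20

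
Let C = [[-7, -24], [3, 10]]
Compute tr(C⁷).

129

tr C = 3 and det C = 2, so the characteristic polynomial is λ² − (3)λ + (2) with roots 1 and 2.
Eigenvectors give P = [[-3, 8], [1, -3]] with P⁻¹ = [[-3, -8], [-1, -3]], and C = P·diag(1, 2)·P⁻¹.
Then C⁷ = P·diag(1, 128)·P⁻¹ = [[-3, 1024], [1, -384]] · [[-3, -8], [-1, -3]] = [[-1015, -3048], [381, 1144]].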